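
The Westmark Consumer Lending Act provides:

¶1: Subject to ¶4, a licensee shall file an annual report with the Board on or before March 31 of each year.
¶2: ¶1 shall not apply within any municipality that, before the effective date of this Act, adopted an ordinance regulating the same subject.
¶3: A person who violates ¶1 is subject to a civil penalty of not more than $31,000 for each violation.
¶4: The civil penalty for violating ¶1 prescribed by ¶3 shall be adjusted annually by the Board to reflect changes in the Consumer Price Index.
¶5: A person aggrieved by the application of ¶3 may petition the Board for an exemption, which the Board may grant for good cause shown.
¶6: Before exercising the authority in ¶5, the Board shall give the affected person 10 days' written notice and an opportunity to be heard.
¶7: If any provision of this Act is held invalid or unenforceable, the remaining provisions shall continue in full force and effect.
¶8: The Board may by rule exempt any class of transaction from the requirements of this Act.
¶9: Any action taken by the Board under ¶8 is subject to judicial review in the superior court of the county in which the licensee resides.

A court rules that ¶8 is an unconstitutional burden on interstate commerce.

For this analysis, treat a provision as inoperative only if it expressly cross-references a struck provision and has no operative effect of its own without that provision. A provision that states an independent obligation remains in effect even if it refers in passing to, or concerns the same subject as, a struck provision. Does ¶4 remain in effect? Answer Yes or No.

¶8 is struck. ¶9 merely fixes the judicial-review right for ¶8; with ¶8 gone it has nothing to operate on and falls away. Under the severability clause in ¶7, the remaining provisions continue in force. That leaves ¶1, ¶2, ¶3, ¶4, ¶5, ¶6, and ¶7 in effect. ¶4 is among the surviving provisions, so the answer is yes.

Yes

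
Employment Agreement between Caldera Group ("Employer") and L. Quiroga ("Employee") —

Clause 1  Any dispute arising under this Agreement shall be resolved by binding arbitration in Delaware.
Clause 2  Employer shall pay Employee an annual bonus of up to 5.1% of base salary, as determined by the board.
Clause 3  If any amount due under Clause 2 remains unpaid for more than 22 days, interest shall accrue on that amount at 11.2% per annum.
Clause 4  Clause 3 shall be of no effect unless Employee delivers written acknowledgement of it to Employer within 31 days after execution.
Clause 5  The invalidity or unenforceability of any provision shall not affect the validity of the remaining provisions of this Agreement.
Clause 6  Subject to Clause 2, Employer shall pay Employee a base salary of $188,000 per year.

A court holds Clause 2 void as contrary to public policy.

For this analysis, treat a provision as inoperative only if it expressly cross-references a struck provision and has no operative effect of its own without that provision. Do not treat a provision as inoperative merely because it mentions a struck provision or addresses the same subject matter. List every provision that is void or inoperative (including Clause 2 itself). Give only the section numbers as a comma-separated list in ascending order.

Clause 2 is struck. Clause 3 does nothing except set the default interest on the annual bonus by reference to Clause 2; with Clause 2 gone it has no independent effect and is inoperative. Clause 4 merely fixes the acknowledgement condition for Clause 3; with Clause 3 gone it has nothing to operate on and falls away. Clause 6 mentions Clause 2 but its own obligation stands independently of Clause 2, so Clause 6 is not affected. Under the severability clause in Clause 5, the remaining provisions continue in force. Clause 1, Clause 5, and Clause 6 remain in effect.

2, 3, 4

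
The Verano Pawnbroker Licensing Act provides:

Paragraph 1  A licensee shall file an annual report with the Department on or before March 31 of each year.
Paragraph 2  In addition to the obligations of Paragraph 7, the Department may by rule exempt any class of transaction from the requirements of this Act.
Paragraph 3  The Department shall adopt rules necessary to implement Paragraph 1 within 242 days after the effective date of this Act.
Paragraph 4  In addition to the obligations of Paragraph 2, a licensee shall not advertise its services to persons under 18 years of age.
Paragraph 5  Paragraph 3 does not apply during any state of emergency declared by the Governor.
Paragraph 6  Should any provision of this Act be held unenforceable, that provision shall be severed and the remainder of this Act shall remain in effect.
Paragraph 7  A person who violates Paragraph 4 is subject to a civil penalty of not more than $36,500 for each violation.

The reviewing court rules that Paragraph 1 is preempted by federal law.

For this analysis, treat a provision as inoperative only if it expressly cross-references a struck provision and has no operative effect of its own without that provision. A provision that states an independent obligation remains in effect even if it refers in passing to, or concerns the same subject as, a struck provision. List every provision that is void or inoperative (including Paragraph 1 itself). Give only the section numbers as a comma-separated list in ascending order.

Paragraph 1 is struck. Paragraph 3 has no operative effect of its own apart from Paragraph 1 and is therefore inoperative. The only function of Paragraph 5 is the emergency suspension of Paragraph 3, so it cannot stand once Paragraph 3 is removed. Paragraph 6 is a severability clause and preserves every provision that can still be given independent effect. Paragraph 2, Paragraph 4, Paragraph 6, and Paragraph 7 remain in effect.

1, 3, 5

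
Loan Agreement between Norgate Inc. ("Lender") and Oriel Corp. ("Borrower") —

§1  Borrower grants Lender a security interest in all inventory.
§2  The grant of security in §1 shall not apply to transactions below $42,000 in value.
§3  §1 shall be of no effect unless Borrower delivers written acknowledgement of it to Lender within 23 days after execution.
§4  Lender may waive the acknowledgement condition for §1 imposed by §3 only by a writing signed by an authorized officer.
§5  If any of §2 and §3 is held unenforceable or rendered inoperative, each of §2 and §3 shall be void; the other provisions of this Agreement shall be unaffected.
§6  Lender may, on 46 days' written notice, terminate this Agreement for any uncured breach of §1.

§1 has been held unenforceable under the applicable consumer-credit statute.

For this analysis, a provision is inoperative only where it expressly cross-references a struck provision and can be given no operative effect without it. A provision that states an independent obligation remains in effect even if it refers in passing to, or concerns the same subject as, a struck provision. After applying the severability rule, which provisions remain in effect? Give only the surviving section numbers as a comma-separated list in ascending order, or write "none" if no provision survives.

§1 is struck. The whole of §2 is the carve-out from the grant of security, defined by reference to §1, so §2 cannot stand once §1 is removed. §3 operates only by reference to §1, so it falls with §1. §6 merely fixes the termination right for breach of §1; with §1 gone it has nothing to operate on and falls away. The only function of §4 is the waiver condition for §3, so it cannot stand once §3 is removed. §5 declares §2 and §3 mutually dependent; since one of them has fallen, all of them are of no effect. The remainder continues in force under §5. Only §5 remains in effect.

5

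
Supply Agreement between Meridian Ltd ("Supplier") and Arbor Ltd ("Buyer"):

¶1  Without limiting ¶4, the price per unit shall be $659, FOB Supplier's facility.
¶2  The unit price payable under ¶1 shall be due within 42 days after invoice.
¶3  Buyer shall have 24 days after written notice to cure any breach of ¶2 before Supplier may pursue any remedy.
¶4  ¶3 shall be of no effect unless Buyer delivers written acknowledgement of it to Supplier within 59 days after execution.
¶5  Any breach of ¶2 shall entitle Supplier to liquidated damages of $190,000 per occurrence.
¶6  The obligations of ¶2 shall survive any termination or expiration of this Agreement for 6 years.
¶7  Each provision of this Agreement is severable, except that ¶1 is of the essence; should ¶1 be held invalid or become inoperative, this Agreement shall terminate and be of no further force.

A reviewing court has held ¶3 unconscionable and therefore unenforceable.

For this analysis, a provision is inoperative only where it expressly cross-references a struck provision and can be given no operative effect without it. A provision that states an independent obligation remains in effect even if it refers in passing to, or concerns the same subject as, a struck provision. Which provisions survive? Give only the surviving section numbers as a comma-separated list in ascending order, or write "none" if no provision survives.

¶3 is struck. ¶4 merely fixes the acknowledgement condition for ¶3; with ¶3 gone it has nothing to operate on and falls away. ¶1 mentions ¶4 but its own obligation stands independently of ¶4, so ¶1 is not affected. ¶7 makes ¶1 an essential term, but ¶1 is unaffected, so the severability proviso in ¶7 preserves the remaining provisions. The provisions still in force are ¶1, ¶2, ¶5, ¶6, and ¶7.

1, 2, 5, 6, 7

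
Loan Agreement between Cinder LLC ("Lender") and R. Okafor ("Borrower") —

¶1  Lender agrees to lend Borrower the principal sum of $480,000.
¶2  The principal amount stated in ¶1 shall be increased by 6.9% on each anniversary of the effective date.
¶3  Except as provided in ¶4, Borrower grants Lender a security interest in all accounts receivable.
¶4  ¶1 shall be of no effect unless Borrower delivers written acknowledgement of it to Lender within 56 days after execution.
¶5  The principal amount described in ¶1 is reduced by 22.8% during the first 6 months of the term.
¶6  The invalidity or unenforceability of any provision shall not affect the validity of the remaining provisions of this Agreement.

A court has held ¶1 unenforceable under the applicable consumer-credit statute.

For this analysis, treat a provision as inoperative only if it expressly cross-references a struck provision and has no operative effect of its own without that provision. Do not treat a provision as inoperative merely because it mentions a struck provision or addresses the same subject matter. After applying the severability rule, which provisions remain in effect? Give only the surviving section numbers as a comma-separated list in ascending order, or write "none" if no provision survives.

¶1 is struck. ¶2 has no operative effect of its own apart from ¶1 and is therefore inoperative. The only function of ¶4 is the acknowledgement condition for ¶1, so it cannot stand once ¶1 is removed. The whole of ¶5 is the introductory reduction to the principal amount, defined by reference to ¶1, so ¶5 cannot stand once ¶1 is removed. Although ¶3 refers to ¶4, its operative terms do not depend on ¶4, so it remains in effect. Under the severability clause in ¶6, the remaining provisions continue in force. ¶3 and ¶6 remain in effect.

3, 6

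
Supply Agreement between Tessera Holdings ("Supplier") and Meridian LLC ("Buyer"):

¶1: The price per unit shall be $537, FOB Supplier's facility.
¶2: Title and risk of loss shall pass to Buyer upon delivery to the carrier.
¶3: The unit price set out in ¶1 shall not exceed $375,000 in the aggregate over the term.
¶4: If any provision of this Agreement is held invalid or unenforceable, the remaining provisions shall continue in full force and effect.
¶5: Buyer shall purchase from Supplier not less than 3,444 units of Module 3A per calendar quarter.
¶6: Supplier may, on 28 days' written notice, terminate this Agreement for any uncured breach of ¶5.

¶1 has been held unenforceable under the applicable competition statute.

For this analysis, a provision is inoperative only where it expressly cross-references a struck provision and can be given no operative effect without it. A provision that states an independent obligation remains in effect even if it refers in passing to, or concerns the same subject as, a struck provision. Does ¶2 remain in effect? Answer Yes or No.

Yes

¶1 is struck. The whole of ¶3 is the aggregate cap on the unit price, defined by reference to ¶1, so ¶3 cannot stand once ¶1 is removed. Under the severability clause in ¶4, the remaining provisions continue in force. The provisions still in force are ¶2, ¶4, ¶5, and ¶6. ¶2 is among the surviving provisions, so the answer is yes.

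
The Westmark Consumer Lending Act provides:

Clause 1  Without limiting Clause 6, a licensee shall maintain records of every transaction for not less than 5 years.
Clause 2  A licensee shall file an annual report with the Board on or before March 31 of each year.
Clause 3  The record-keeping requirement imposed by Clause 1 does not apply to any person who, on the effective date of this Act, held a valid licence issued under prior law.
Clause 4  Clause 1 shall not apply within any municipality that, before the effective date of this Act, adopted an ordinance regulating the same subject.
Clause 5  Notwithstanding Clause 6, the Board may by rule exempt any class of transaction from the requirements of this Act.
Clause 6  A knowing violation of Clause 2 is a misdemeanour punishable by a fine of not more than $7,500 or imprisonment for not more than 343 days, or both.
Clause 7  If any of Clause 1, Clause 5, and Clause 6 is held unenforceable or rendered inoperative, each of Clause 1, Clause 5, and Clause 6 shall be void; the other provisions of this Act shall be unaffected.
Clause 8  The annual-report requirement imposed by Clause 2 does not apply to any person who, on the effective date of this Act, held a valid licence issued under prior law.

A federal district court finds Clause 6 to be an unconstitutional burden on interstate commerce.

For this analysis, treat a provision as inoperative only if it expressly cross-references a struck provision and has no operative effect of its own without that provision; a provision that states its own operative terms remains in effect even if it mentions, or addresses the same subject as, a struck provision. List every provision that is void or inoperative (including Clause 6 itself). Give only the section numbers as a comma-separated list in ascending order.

1, 3, 4, 5, 6

Clause 6 is struck. No other provision's operative terms depend on Clause 6. Clause 7 declares Clause 1, Clause 5, and Clause 6 mutually dependent; since one of them has fallen, all of them are of no effect. That brings down Clause 1 and Clause 5 as well. Clause 3 and Clause 4 in turn depend solely on a provision now struck and likewise fall. The remainder continues in force under Clause 7. The provisions still in force are Clause 2, Clause 7, and Clause 8.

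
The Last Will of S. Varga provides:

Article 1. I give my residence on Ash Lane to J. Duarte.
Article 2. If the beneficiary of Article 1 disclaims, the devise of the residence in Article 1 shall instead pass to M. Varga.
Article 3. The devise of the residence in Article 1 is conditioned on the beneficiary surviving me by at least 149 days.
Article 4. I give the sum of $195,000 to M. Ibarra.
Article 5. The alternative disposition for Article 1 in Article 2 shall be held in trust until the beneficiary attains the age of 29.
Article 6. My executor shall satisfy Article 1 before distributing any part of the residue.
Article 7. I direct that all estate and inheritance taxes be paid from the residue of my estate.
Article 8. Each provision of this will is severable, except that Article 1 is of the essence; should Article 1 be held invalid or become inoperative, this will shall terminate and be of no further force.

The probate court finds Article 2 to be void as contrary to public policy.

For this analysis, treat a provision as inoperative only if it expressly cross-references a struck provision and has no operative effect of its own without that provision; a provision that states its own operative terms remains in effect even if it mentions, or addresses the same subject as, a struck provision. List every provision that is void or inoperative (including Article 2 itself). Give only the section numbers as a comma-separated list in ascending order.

2, 5

Article 2 is struck. Article 5 has no operative effect of its own apart from Article 2 and is therefore inoperative. Article 8 makes Article 1 an essential term, but Article 1 is unaffected, so the severability proviso in Article 8 preserves the remaining provisions. That leaves Article 1, Article 3, Article 4, Article 6, Article 7, and Article 8 in effect.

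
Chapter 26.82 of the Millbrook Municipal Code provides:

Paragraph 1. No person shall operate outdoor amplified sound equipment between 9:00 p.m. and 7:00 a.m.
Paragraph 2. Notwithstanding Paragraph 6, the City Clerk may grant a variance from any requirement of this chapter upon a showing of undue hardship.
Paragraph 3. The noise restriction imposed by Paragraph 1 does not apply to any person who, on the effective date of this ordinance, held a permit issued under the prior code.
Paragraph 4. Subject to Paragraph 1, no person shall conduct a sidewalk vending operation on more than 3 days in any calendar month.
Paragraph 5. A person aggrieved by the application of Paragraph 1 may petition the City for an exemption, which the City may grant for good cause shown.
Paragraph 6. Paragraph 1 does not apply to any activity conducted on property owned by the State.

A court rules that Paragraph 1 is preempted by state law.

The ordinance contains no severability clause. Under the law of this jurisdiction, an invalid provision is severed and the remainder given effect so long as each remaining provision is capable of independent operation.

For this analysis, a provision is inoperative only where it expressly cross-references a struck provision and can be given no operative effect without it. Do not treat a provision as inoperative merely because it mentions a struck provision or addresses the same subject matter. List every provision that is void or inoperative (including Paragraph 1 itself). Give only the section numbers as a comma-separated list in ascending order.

Paragraph 1 is struck. Paragraph 3 has no operative effect of its own apart from Paragraph 1 and is therefore inoperative. Paragraph 5 merely fixes the exemption procedure for Paragraph 1; with Paragraph 1 gone it has nothing to operate on and falls away. The only function of Paragraph 6 is the public-property exemption from Paragraph 1, so it cannot stand once Paragraph 1 is removed. Although Paragraph 2 refers to Paragraph 6, its operative terms do not depend on Paragraph 6, so it remains in effect. Although Paragraph 4 refers to Paragraph 1, its operative terms do not depend on Paragraph 1, so it remains in effect. Under the stated default rule, only provisions that cannot operate independently fall away; the rest are enforced. The provisions still in force are Paragraph 2 and Paragraph 4.

1, 3, 5, 6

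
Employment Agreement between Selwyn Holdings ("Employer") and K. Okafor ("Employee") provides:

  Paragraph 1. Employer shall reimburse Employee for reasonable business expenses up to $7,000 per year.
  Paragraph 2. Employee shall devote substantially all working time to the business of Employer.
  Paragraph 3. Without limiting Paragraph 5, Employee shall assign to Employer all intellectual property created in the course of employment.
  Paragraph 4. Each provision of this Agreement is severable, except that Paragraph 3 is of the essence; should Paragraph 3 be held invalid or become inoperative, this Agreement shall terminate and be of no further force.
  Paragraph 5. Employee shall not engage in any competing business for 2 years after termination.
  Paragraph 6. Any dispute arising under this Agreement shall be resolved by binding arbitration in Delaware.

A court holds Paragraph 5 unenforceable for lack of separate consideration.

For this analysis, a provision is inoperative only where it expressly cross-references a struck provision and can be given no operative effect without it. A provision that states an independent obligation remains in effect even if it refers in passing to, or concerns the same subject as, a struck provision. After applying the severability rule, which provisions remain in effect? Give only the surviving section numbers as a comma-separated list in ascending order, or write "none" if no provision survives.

Paragraph 5 is struck. Although Paragraph 3 refers to Paragraph 5, its operative terms do not depend on Paragraph 5, so it remains in effect. Nothing else in the Agreement is defined by reference to Paragraph 5. Paragraph 4 makes Paragraph 3 an essential term, but Paragraph 3 is unaffected, so the severability proviso in Paragraph 4 preserves the remaining provisions. Paragraph 1, Paragraph 2, Paragraph 3, Paragraph 4, and Paragraph 6 remain in effect.

1, 2, 3, 4, 6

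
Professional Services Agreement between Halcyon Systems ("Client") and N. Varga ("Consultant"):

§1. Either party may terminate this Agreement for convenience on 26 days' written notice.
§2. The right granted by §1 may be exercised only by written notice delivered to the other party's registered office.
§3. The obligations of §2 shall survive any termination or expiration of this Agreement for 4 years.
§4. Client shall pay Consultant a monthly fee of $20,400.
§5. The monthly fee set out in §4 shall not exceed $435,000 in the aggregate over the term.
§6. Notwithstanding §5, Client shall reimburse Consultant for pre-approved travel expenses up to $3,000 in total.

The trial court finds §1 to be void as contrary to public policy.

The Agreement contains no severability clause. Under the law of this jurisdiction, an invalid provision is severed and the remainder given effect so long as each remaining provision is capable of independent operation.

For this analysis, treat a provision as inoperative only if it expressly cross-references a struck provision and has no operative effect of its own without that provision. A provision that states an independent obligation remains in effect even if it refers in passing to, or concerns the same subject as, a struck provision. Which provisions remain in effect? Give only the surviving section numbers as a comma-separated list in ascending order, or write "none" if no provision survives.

4, 5, 6

§1 is struck. §2 operates only by reference to §1, so it falls with §1. §3 has no operative effect of its own apart from §2 and is therefore inoperative. With no severability clause, the stated default rule severs what cannot stand and enforces each remaining provision that can operate on its own. That leaves §4, §5, and §6 in effect.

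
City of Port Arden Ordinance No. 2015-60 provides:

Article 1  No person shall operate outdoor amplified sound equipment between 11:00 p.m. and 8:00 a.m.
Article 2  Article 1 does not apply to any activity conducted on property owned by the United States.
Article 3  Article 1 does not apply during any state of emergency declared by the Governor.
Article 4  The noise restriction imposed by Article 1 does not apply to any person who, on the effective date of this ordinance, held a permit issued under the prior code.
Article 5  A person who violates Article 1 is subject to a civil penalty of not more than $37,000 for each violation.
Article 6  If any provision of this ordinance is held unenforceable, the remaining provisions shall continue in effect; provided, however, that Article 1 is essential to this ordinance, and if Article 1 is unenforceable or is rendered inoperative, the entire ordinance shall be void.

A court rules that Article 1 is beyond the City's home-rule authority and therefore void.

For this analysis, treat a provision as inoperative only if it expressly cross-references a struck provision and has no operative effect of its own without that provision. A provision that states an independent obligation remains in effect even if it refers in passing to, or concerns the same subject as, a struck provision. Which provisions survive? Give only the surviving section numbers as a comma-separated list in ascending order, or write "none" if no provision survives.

Article 1 is struck. The only function of Article 2 is the public-property exemption from Article 1, so it cannot stand once Article 1 is removed. Article 3 has no operative effect of its own apart from Article 1 and is therefore inoperative. Article 4 operates only by reference to Article 1, so it falls with Article 1. Article 5 has no operative effect of its own apart from Article 1 and is therefore inoperative. Article 6 makes Article 1 an essential term, and Article 1 is the provision held invalid; under Article 6, the entire ordinance is therefore void. No provision of the ordinance survives.

none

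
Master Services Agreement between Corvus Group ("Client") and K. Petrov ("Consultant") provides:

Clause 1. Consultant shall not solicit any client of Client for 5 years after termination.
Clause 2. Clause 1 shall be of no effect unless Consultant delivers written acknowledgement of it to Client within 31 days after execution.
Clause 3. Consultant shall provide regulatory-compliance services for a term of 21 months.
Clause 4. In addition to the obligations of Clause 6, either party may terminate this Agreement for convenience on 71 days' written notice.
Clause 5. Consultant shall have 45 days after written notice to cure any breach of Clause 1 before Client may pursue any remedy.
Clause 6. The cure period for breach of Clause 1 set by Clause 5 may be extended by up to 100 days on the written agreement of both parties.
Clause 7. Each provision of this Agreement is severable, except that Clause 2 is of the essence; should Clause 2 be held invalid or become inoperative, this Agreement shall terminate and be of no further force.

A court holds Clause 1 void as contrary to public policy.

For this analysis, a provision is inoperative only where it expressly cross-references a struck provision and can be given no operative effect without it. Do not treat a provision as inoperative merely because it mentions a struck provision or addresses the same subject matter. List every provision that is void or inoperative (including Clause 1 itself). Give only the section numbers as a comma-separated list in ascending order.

Clause 1 is struck. Clause 2 merely fixes the acknowledgement condition for Clause 1; with Clause 1 gone it has nothing to operate on and falls away. Clause 5 operates only by reference to Clause 1, so it falls with Clause 1. Clause 6 has no operative effect of its own apart from Clause 5 and is therefore inoperative. Clause 7 makes Clause 2 an essential term, and Clause 2 has been rendered inoperative by the cascade; under Clause 7, the entire Agreement is therefore void. No provision of the Agreement survives.

1, 2, 3, 4, 5, 6, 7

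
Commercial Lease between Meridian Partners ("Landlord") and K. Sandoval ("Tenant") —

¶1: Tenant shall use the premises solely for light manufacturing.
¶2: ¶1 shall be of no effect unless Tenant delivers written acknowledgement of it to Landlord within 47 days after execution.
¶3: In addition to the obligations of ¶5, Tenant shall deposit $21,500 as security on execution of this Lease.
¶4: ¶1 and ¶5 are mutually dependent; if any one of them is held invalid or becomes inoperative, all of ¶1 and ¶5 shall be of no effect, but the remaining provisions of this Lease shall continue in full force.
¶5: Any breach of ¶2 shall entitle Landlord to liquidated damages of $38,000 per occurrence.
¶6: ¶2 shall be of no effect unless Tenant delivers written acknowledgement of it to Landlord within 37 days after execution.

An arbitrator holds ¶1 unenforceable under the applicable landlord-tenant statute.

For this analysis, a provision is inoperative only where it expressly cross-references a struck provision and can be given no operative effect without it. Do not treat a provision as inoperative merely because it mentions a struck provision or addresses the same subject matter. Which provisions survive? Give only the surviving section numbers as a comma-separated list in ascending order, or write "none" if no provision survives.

¶1 is struck. ¶2 merely fixes the acknowledgement condition for ¶1; with ¶1 gone it has nothing to operate on and falls away. ¶5 does nothing except set the liquidated-damages amount by reference to ¶2; with ¶2 gone it has no independent effect and is inoperative. ¶6 operates only by reference to ¶2, so it falls with ¶2. ¶3 mentions ¶5 but its own obligation stands independently of ¶5, so ¶3 is not affected. ¶4 declares ¶1 and ¶5 mutually dependent; since one of them has fallen, all of them are of no effect. The remainder continues in force under ¶4. ¶3 and ¶4 remain in effect.

3, 4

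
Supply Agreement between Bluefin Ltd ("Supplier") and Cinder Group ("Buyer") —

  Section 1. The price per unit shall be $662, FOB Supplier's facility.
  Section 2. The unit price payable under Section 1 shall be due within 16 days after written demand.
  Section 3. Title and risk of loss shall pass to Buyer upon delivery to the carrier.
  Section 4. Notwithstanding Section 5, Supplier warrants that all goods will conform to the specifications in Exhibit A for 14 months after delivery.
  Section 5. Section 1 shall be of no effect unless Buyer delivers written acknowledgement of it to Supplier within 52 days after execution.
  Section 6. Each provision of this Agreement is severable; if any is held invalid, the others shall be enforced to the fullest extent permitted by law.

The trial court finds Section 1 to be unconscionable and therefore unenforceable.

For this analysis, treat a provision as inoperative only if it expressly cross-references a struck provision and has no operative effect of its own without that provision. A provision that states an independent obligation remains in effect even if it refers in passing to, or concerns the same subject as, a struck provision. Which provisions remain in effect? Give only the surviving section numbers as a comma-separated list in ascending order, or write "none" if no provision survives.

Section 1 is struck. Section 2 operates only by reference to Section 1, so it falls with Section 1. Section 5 merely fixes the acknowledgement condition for Section 1; with Section 1 gone it has nothing to operate on and falls away. Although Section 4 refers to Section 5, its operative terms do not depend on Section 5, so it remains in effect. Section 6 is a severability clause and preserves every provision that can still be given independent effect. The provisions still in force are Section 3, Section 4, and Section 6.

3, 4, 6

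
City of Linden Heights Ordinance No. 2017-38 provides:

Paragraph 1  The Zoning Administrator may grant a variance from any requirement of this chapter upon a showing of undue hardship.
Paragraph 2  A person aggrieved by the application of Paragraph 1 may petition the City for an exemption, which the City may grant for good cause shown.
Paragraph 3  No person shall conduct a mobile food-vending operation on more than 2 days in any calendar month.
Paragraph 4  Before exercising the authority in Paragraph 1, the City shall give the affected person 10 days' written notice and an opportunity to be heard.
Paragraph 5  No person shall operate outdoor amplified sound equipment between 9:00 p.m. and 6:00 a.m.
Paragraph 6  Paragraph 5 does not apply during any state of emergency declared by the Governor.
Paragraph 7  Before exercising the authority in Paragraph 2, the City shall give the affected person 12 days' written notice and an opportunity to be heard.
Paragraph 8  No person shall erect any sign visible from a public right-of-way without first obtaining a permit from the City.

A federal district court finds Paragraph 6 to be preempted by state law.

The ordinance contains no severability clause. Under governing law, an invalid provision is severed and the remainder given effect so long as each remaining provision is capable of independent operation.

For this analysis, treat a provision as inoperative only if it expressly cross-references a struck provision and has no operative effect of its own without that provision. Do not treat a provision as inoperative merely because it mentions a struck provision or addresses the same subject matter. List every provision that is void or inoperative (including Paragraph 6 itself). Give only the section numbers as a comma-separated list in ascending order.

Paragraph 6 is struck. Nothing else in the ordinance is defined by reference to Paragraph 6. With no severability clause, the stated default rule severs what cannot stand and enforces each remaining provision that can operate on its own. That leaves Paragraph 1, Paragraph 2, Paragraph 3, Paragraph 4, Paragraph 5, Paragraph 7, and Paragraph 8 in effect.

6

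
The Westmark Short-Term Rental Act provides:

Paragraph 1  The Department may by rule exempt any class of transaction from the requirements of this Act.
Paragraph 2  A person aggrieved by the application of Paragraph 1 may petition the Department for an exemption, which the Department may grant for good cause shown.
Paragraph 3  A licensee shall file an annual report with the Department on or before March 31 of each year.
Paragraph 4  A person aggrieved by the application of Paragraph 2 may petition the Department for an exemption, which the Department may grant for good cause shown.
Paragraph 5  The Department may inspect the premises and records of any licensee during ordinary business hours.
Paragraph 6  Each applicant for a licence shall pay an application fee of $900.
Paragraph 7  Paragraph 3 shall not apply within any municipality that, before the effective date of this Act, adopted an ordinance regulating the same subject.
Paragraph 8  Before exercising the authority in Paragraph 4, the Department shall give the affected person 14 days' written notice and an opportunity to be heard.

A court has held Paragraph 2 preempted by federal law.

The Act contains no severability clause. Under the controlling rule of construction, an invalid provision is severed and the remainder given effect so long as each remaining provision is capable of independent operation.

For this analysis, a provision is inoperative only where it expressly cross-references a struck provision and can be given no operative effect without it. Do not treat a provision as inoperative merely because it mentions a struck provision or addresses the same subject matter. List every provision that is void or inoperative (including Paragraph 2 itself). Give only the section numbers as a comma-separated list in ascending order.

2, 4, 8

Paragraph 2 is struck. Paragraph 4 merely fixes the exemption procedure for Paragraph 2; with Paragraph 2 gone it has nothing to operate on and falls away. Paragraph 8 operates only by reference to Paragraph 4, so it falls with Paragraph 4. Under the stated default rule, only provisions that cannot operate independently fall away; the rest are enforced. That leaves Paragraph 1, Paragraph 3, Paragraph 5, Paragraph 6, and Paragraph 7 in effect.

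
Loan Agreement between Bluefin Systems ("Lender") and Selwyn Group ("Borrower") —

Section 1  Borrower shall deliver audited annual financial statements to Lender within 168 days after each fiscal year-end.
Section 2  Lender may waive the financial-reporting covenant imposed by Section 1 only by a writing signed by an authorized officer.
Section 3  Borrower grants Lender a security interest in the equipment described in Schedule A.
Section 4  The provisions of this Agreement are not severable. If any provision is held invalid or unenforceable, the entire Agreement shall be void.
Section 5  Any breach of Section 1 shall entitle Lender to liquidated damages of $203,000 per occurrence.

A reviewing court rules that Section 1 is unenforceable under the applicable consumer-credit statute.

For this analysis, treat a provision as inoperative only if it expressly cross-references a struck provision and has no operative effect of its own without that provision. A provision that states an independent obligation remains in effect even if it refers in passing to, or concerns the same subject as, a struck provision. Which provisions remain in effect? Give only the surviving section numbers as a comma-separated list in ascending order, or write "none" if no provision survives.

Section 1 is struck. Section 2 operates only by reference to Section 1, so it falls with Section 1. Section 5 does nothing except set the liquidated-damages amount by reference to Section 1; with Section 1 gone it has no independent effect and is inoperative. Section 4 provides that the Agreement is not severable, so the invalidity of any one provision voids the entire Agreement. No provision of the Agreement survives.

none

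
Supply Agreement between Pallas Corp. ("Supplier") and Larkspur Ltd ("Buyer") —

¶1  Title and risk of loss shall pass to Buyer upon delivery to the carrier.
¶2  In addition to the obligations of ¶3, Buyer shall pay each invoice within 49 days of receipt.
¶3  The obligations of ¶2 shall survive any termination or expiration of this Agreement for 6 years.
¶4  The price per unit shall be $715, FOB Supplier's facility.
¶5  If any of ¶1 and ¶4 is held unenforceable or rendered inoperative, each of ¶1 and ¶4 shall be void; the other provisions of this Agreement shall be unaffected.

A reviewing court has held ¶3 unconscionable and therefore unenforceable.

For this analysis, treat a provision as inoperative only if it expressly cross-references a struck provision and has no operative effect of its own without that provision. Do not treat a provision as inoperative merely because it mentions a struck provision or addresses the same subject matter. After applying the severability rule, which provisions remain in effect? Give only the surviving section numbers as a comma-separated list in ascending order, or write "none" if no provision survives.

1, 2, 4, 5

¶3 is struck. Although ¶2 refers to ¶3, its operative terms do not depend on ¶3, so it remains in effect. Nothing else in the Agreement is defined by reference to ¶3. ¶5 ties ¶1 and ¶4 together, but none of those is affected here; the remaining provisions continue in force under ¶5. The provisions still in force are ¶1, ¶2, ¶4, and ¶5.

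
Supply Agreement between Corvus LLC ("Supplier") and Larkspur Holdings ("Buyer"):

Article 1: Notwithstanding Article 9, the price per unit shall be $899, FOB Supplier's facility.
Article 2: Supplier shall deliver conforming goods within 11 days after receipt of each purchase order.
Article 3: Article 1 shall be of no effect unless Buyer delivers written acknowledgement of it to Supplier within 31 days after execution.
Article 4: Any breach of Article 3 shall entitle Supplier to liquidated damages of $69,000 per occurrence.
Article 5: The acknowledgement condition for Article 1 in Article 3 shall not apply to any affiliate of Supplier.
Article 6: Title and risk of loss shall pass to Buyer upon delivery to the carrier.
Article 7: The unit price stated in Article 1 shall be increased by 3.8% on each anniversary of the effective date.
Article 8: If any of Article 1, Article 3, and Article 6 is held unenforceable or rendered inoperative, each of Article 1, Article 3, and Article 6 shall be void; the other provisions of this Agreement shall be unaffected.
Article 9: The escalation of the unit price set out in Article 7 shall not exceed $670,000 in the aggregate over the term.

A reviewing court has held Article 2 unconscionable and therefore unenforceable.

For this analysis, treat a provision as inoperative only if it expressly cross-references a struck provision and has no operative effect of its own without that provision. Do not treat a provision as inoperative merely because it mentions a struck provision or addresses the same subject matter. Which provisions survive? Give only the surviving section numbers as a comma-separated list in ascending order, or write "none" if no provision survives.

1, 3, 4, 5, 6, 7, 8, 9

Article 2 is struck. Nothing else in the Agreement is defined by reference to Article 2. Article 8 ties Article 1, Article 3, and Article 6 together, but none of those is affected here; the remaining provisions continue in force under Article 8. That leaves Article 1, Article 3, Article 4, Article 5, Article 6, Article 7, Article 8, and Article 9 in effect.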